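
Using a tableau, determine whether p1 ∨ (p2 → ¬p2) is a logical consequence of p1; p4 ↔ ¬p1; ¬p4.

Yes

Initial set: {T p1; T (p4 ↔ ¬p1); T ¬p4; F (p1 ∨ (p2 → ¬p2))}.
F (p1 ∨ (p2 → ¬p2)): α-rule — add F p1, F (p2 → ¬p2).
× closes — contains both p1 and ¬p1.
All 1 branch closes.
Every branch closed, so the premises entail the conclusion.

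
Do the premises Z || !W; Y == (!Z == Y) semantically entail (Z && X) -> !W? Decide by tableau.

Yes

Initial set: {(Z || !W); (Y == (!Z == Y)); !((Z && X) -> !W)}.
!((Z && X) -> !W): α-rule — add (Z && X), !!W.
(Z && X): α-rule — add Z, X.
(Z || !W): β-rule — branch into Z  //  !W.
  branch 1 (add Z):
    (Y == (!Z == Y)): β-rule — branch into Y, (!Z == Y)  //  !Y, !(!Z == Y).
      branch 1.1 (add Y, (!Z == Y)):
        (!Z == Y): β-rule — branch into !Z, Y  //  !!Z, !Y.
          branch 1.1.1 (add !Z, Y):
            × closes — contains both Z and !Z.
          branch 1.1.2 (add !!Z, !Y):
            × closes — contains both Y and !Y.
      branch 1.2 (add !Y, !(!Z == Y)):
        !(!Z == Y): β-rule — branch into !Z, !Y  //  !!Z, Y.
          branch 1.2.1 (add !Z, !Y):
            × closes — contains both Z and !Z.
          branch 1.2.2 (add !!Z, Y):
            × closes — contains both Y and !Y.
  branch 2 (add !W):
    × closes — contains both W and !W.
All 5 branches close.
Every branch closed, so the premises entail the conclusion.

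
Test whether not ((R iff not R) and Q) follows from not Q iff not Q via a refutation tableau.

Initial set: {(not Q iff not Q); not not ((R iff not R) and Q)}.
not not ((R iff not R) and Q): α-rule — add (R iff not R), Q.
(not Q iff not Q): β-rule — branch into not Q, not Q  //  not not Q, not not Q.
  branch 1 (add not Q, not Q):
    × closes — contains both Q and not Q.
  branch 2 (add not not Q, not not Q):
    (R iff not R): β-rule — branch into R, not R  //  not R, not not R.
      branch 2.1 (add R, not R):
        × closes — contains both R and not R.
      branch 2.2 (add not R, not not R):
        × closes — contains both R and not R.
All 3 branches close.
Every branch closed, so the premises entail the conclusion.

Yes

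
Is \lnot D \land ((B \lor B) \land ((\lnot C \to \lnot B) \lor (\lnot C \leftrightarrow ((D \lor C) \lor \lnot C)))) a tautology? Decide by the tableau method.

Not valid

Assume the negation and expand:
Initial set: {\lnot (\lnot D \land ((B \lor B) \land ((\lnot C \to \lnot B) \lor (\lnot C \leftrightarrow ((D \lor C) \lor \lnot C)))))}.
\lnot (\lnot D \land ((B \lor B) \land ((\lnot C \to \lnot B) \lor (\lnot C \leftrightarrow ((D \lor C) \lor \lnot C))))): β-rule — branch into \lnot \lnot D  //  \lnot ((B \lor B) \land ((\lnot C \to \lnot B) \lor (\lnot C \leftrightarrow ((D \lor C) \lor \lnot C)))).
  branch 1 (add \lnot \lnot D):
    ○ open, literals {D=true}.
  branch 2 (add \lnot ((B \lor B) \land ((\lnot C \to \lnot B) \lor (\lnot C \leftrightarrow ((D \lor C) \lor \lnot C))))):
    \lnot ((B \lor B) \land ((\lnot C \to \lnot B) \lor (\lnot C \leftrightarrow ((D \lor C) \lor \lnot C)))): β-rule — branch into \lnot (B \lor B)  //  \lnot ((\lnot C \to \lnot B) \lor (\lnot C \leftrightarrow ((D \lor C) \lor \lnot C))).
      branch 2.1 (add \lnot (B \lor B)):
        \lnot (B \lor B): α-rule — add \lnot B, \lnot B.
        ○ open, literals {B=false}.
      branch 2.2 (add \lnot ((\lnot C \to \lnot B) \lor (\lnot C \leftrightarrow ((D \lor C) \lor \lnot C)))):
        \lnot ((\lnot C \to \lnot B) \lor (\lnot C \leftrightarrow ((D \lor C) \lor \lnot C))): α-rule — add \lnot (\lnot C \to \lnot B), \lnot (\lnot C \leftrightarrow ((D \lor C) \lor \lnot C)).
        \lnot (\lnot C \to \lnot B): α-rule — add \lnot C, \lnot \lnot B.
        \lnot (\lnot C \leftrightarrow ((D \lor C) \lor \lnot C)): β-rule — branch into \lnot C, \lnot ((D \lor C) \lor \lnot C)  //  \lnot \lnot C, ((D \lor C) \lor \lnot C).
          branch 2.2.1 (add \lnot C, \lnot ((D \lor C) \lor \lnot C)):
            \lnot ((D \lor C) \lor \lnot C): α-rule — add \lnot (D \lor C), \lnot \lnot C.
            × closes — contains both C and \lnot C.
          branch 2.2.2 (add \lnot \lnot C, ((D \lor C) \lor \lnot C)):
            × closes — contains both C and \lnot C.
2 branches closed, 2 open.
An open branch gives a countermodel: D=true (unmentioned atoms arbitrary); under it the original formula is false.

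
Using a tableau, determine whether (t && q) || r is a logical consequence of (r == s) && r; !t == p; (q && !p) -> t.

Initial set: {((r == s) && r); (!t == p); ((q && !p) -> t); !((t && q) || r)}.
((r == s) && r): α-rule — add (r == s), r.
!((t && q) || r): α-rule — add !(t && q), !r.
× closes — contains both r and !r.
All 1 branch closes.
Every branch closed, so the premises entail the conclusion.

Yes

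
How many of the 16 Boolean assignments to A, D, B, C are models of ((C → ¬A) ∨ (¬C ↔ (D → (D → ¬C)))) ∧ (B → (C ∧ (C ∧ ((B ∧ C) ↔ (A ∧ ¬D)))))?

Initial set: {(((C → ¬A) ∨ (¬C ↔ (D → (D → ¬C)))) ∧ (B → (C ∧ (C ∧ ((B ∧ C) ↔ (A ∧ ¬D))))))}.
(((C → ¬A) ∨ (¬C ↔ (D → (D → ¬C)))) ∧ (B → (C ∧ (C ∧ ((B ∧ C) ↔ (A ∧ ¬D)))))): α-rule — add ((C → ¬A) ∨ (¬C ↔ (D → (D → ¬C)))), (B → (C ∧ (C ∧ ((B ∧ C) ↔ (A ∧ ¬D))))).
((C → ¬A) ∨ (¬C ↔ (D → (D → ¬C)))): β-rule — branch into (C → ¬A)  //  (¬C ↔ (D → (D → ¬C))).
  branch 1 (add (C → ¬A)):
    (B → (C ∧ (C ∧ ((B ∧ C) ↔ (A ∧ ¬D))))): β-rule — branch into ¬B  //  (C ∧ (C ∧ ((B ∧ C) ↔ (A ∧ ¬D)))).
      branch 1.1 (add ¬B):
        (C → ¬A): β-rule — branch into ¬C  //  ¬A.
          branch 1.1.1 (add ¬C):
            ○ open, literals {B=false, C=false}.
          branch 1.1.2 (add ¬A):
            ○ open, literals {A=false, B=false}.
      branch 1.2 (add (C ∧ (C ∧ ((B ∧ C) ↔ (A ∧ ¬D))))):
        (C ∧ (C ∧ ((B ∧ C) ↔ (A ∧ ¬D)))): α-rule — add C, (C ∧ ((B ∧ C) ↔ (A ∧ ¬D))).
        (C ∧ ((B ∧ C) ↔ (A ∧ ¬D))): α-rule — add C, ((B ∧ C) ↔ (A ∧ ¬D)).
        (C → ¬A): β-rule — branch into ¬C  //  ¬A.
          branch 1.2.1 (add ¬C):
            × closes — contains both C and ¬C.
          branch 1.2.2 (add ¬A):
            ((B ∧ C) ↔ (A ∧ ¬D)): β-rule — branch into (B ∧ C), (A ∧ ¬D)  //  ¬(B ∧ C), ¬(A ∧ ¬D).
              branch 1.2.2.1 (add (B ∧ C), (A ∧ ¬D)):
                (B ∧ C): α-rule — add B, C.
                (A ∧ ¬D): α-rule — add A, ¬D.
                × closes — contains both A and ¬A.
              branch 1.2.2.2 (add ¬(B ∧ C), ¬(A ∧ ¬D)):
                ¬(B ∧ C): β-rule — branch into ¬B  //  ¬C.
                  branch 1.2.2.2.1 (add ¬B):
                    ¬(A ∧ ¬D): β-rule — branch into ¬A  //  ¬¬D.
                      branch 1.2.2.2.1.1 (add ¬A):
                        ○ open, literals {A=false, B=false, C=true}.
                      branch 1.2.2.2.1.2 (add ¬¬D):
                        ○ open, literals {A=false, B=false, C=true, D=true}.
                  branch 1.2.2.2.2 (add ¬C):
                    × closes — contains both C and ¬C.
  branch 2 (add (¬C ↔ (D → (D → ¬C)))):
    (B → (C ∧ (C ∧ ((B ∧ C) ↔ (A ∧ ¬D))))): β-rule — branch into ¬B  //  (C ∧ (C ∧ ((B ∧ C) ↔ (A ∧ ¬D)))).
      branch 2.1 (add ¬B):
        (¬C ↔ (D → (D → ¬C))): β-rule — branch into ¬C, (D → (D → ¬C))  //  ¬¬C, ¬(D → (D → ¬C)).
          branch 2.1.1 (add ¬C, (D → (D → ¬C))):
            (D → (D → ¬C)): β-rule — branch into ¬D  //  (D → ¬C).
              branch 2.1.1.1 (add ¬D):
                ○ open, literals {B=false, C=false, D=false}.
              branch 2.1.1.2 (add (D → ¬C)):
                (D → ¬C): β-rule — branch into ¬D  //  ¬C.
                  branch 2.1.1.2.1 (add ¬D):
                    ○ open, literals {B=false, C=false, D=false}.
                  branch 2.1.1.2.2 (add ¬C):
                    ○ open, literals {B=false, C=false}.
          branch 2.1.2 (add ¬¬C, ¬(D → (D → ¬C))):
            ¬(D → (D → ¬C)): α-rule — add D, ¬(D → ¬C).
            ¬(D → ¬C): α-rule — add D, ¬¬C.
            ○ open, literals {B=false, C=true, D=true}.
      branch 2.2 (add (C ∧ (C ∧ ((B ∧ C) ↔ (A ∧ ¬D))))):
        (C ∧ (C ∧ ((B ∧ C) ↔ (A ∧ ¬D)))): α-rule — add C, (C ∧ ((B ∧ C) ↔ (A ∧ ¬D))).
        (C ∧ ((B ∧ C) ↔ (A ∧ ¬D))): α-rule — add C, ((B ∧ C) ↔ (A ∧ ¬D)).
        (¬C ↔ (D → (D → ¬C))): β-rule — branch into ¬C, (D → (D → ¬C))  //  ¬¬C, ¬(D → (D → ¬C)).
          branch 2.2.1 (add ¬C, (D → (D → ¬C))):
            × closes — contains both C and ¬C.
          branch 2.2.2 (add ¬¬C, ¬(D → (D → ¬C))):
            ¬(D → (D → ¬C)): α-rule — add D, ¬(D → ¬C).
            ¬(D → ¬C): α-rule — add D, ¬¬C.
            ((B ∧ C) ↔ (A ∧ ¬D)): β-rule — branch into (B ∧ C), (A ∧ ¬D)  //  ¬(B ∧ C), ¬(A ∧ ¬D).
              branch 2.2.2.1 (add (B ∧ C), (A ∧ ¬D)):
                (B ∧ C): α-rule — add B, C.
                (A ∧ ¬D): α-rule — add A, ¬D.
                × closes — contains both D and ¬D.
              branch 2.2.2.2 (add ¬(B ∧ C), ¬(A ∧ ¬D)):
                ¬(B ∧ C): β-rule — branch into ¬B  //  ¬C.
                  branch 2.2.2.2.1 (add ¬B):
                    ¬(A ∧ ¬D): β-rule — branch into ¬A  //  ¬¬D.
                      branch 2.2.2.2.1.1 (add ¬A):
                        ○ open, literals {A=false, B=false, C=true, D=true}.
                      branch 2.2.2.2.1.2 (add ¬¬D):
                        ○ open, literals {B=false, C=true, D=true}.
                  branch 2.2.2.2.2 (add ¬C):
                    × closes — contains both C and ¬C.
6 branches closed, 10 open.
Each open branch fixes some atoms; the unmentioned ones are free. Counting distinct full assignments: branch {B=false, C=false} (A, D) contributes 4 new; branch {A=false, B=false} (D, C) contributes 2 new; branch {A=false, B=false, C=true} (D) contributes 0 new; branch {A=false, B=false, C=true, D=true} (none free) contributes 0 new; branch {B=false, C=false, D=false} (A) contributes 0 new; branch {B=false, C=false, D=false} (A) contributes 0 new; branch {B=false, C=false} (A, D) contributes 0 new; branch {B=false, C=true, D=true} (A) contributes 1 new; branch {A=false, B=false, C=true, D=true} (none free) contributes 0 new; branch {B=false, C=true, D=true} (A) contributes 0 new. Total: 7.

7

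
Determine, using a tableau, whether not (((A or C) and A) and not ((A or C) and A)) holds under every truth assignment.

Valid

Assume the negation and expand:
Initial set: {not not (((A or C) and A) and not ((A or C) and A))}.
not not (((A or C) and A) and not ((A or C) and A)): α-rule — add ((A or C) and A), not ((A or C) and A).
((A or C) and A): α-rule — add (A or C), A.
not ((A or C) and A): β-rule — branch into not (A or C)  //  not A.
  branch 1 (add not (A or C)):
    not (A or C): α-rule — add not A, not C.
    × closes — contains both A and not A.
  branch 2 (add not A):
    × closes — contains both A and not A.
All 2 branches close.
Every branch closed, so the negation is unsatisfiable and the formula is valid.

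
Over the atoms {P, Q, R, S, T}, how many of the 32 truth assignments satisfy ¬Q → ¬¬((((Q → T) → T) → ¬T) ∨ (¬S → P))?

30

Initial set: {(¬Q → ¬¬((((Q → T) → T) → ¬T) ∨ (¬S → P)))}.
(¬Q → ¬¬((((Q → T) → T) → ¬T) ∨ (¬S → P))): β-rule — branch into ¬¬Q  //  ¬¬((((Q → T) → T) → ¬T) ∨ (¬S → P)).
  branch 1 (add ¬¬Q):
    ○ open, literals {Q=1}.
  branch 2 (add ¬¬((((Q → T) → T) → ¬T) ∨ (¬S → P))):
    ¬¬((((Q → T) → T) → ¬T) ∨ (¬S → P)): drop double negation, giving ((((Q → T) → T) → ¬T) ∨ (¬S → P)).
    ((((Q → T) → T) → ¬T) ∨ (¬S → P)): β-rule — branch into (((Q → T) → T) → ¬T)  //  (¬S → P).
      branch 2.1 (add (((Q → T) → T) → ¬T)):
        (((Q → T) → T) → ¬T): β-rule — branch into ¬((Q → T) → T)  //  ¬T.
          branch 2.1.1 (add ¬((Q → T) → T)):
            ¬((Q → T) → T): α-rule — add (Q → T), ¬T.
            (Q → T): β-rule — branch into ¬Q  //  T.
              branch 2.1.1.1 (add ¬Q):
                ○ open, literals {Q=0, T=0}.
              branch 2.1.1.2 (add T):
                × closes — contains both T and ¬T.
          branch 2.1.2 (add ¬T):
            ○ open, literals {T=0}.
      branch 2.2 (add (¬S → P)):
        (¬S → P): β-rule — branch into ¬¬S  //  P.
          branch 2.2.1 (add ¬¬S):
            ○ open, literals {S=1}.
          branch 2.2.2 (add P):
            ○ open, literals {P=1}.
1 branch closed, 5 open.
Each open branch fixes some atoms; the unmentioned ones are free. Counting distinct full assignments: branch {Q=1} (P, R, S, T) contributes 16 new; branch {Q=0, T=0} (P, R, S) contributes 8 new; branch {T=0} (P, Q, R, S) contributes 0 new; branch {S=1} (P, Q, R, T) contributes 4 new; branch {P=1} (Q, R, S, T) contributes 2 new. Total: 30.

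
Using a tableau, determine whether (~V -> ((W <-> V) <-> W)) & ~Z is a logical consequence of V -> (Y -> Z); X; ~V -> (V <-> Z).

No

Initial set: {(V -> (Y -> Z)); X; (~V -> (V <-> Z)); ~((~V -> ((W <-> V) <-> W)) & ~Z)}.
(V -> (Y -> Z)): β-rule — branch into ~V  //  (Y -> Z).
  branch 1 (add ~V):
    (~V -> (V <-> Z)): β-rule — branch into ~~V  //  (V <-> Z).
      branch 1.1 (add ~~V):
        × closes — contains both V and ~V.
      branch 1.2 (add (V <-> Z)):
        ~((~V -> ((W <-> V) <-> W)) & ~Z): β-rule — branch into ~(~V -> ((W <-> V) <-> W))  //  ~~Z.
          branch 1.2.1 (add ~(~V -> ((W <-> V) <-> W))):
            ~(~V -> ((W <-> V) <-> W)): α-rule — add ~V, ~((W <-> V) <-> W).
            (V <-> Z): β-rule — branch into V, Z  //  ~V, ~Z.
              branch 1.2.1.1 (add V, Z):
                × closes — contains both V and ~V.
              branch 1.2.1.2 (add ~V, ~Z):
                ~((W <-> V) <-> W): β-rule — branch into (W <-> V), ~W  //  ~(W <-> V), W.
                  branch 1.2.1.2.1 (add (W <-> V), ~W):
                    (W <-> V): β-rule — branch into W, V  //  ~W, ~V.
                      branch 1.2.1.2.1.1 (add W, V):
                        × closes — contains both W and ~W.
                      branch 1.2.1.2.1.2 (add ~W, ~V):
                        ○ open, literals {V=0, W=0, X=1, Z=0}.
                  branch 1.2.1.2.2 (add ~(W <-> V), W):
                    ~(W <-> V): β-rule — branch into W, ~V  //  ~W, V.
                      branch 1.2.1.2.2.1 (add W, ~V):
                        ○ open, literals {V=0, W=1, X=1, Z=0}.
                      branch 1.2.1.2.2.2 (add ~W, V):
                        × closes — contains both W and ~W.
          branch 1.2.2 (add ~~Z):
            (V <-> Z): β-rule — branch into V, Z  //  ~V, ~Z.
              branch 1.2.2.1 (add V, Z):
                × closes — contains both V and ~V.
              branch 1.2.2.2 (add ~V, ~Z):
                × closes — contains both Z and ~Z.
  branch 2 (add (Y -> Z)):
    (~V -> (V <-> Z)): β-rule — branch into ~~V  //  (V <-> Z).
      branch 2.1 (add ~~V):
        ~((~V -> ((W <-> V) <-> W)) & ~Z): β-rule — branch into ~(~V -> ((W <-> V) <-> W))  //  ~~Z.
          branch 2.1.1 (add ~(~V -> ((W <-> V) <-> W))):
            ~(~V -> ((W <-> V) <-> W)): α-rule — add ~V, ~((W <-> V) <-> W).
            × closes — contains both V and ~V.
          branch 2.1.2 (add ~~Z):
            (Y -> Z): β-rule — branch into ~Y  //  Z.
              branch 2.1.2.1 (add ~Y):
                ○ open, literals {V=1, X=1, Y=0, Z=1}.
              branch 2.1.2.2 (add Z):
                ○ open, literals {V=1, X=1, Z=1}.
      branch 2.2 (add (V <-> Z)):
        ~((~V -> ((W <-> V) <-> W)) & ~Z): β-rule — branch into ~(~V -> ((W <-> V) <-> W))  //  ~~Z.
          branch 2.2.1 (add ~(~V -> ((W <-> V) <-> W))):
            ~(~V -> ((W <-> V) <-> W)): α-rule — add ~V, ~((W <-> V) <-> W).
            (Y -> Z): β-rule — branch into ~Y  //  Z.
              branch 2.2.1.1 (add ~Y):
                (V <-> Z): β-rule — branch into V, Z  //  ~V, ~Z.
                  branch 2.2.1.1.1 (add V, Z):
                    × closes — contains both V and ~V.
                  branch 2.2.1.1.2 (add ~V, ~Z):
                    ~((W <-> V) <-> W): β-rule — branch into (W <-> V), ~W  //  ~(W <-> V), W.
                      branch 2.2.1.1.2.1 (add (W <-> V), ~W):
                        (W <-> V): β-rule — branch into W, V  //  ~W, ~V.
                          branch 2.2.1.1.2.1.1 (add W, V):
                            × closes — contains both W and ~W.
                          branch 2.2.1.1.2.1.2 (add ~W, ~V):
                            ○ open, literals {V=0, W=0, X=1, Y=0, Z=0}.
                      branch 2.2.1.1.2.2 (add ~(W <-> V), W):
                        ~(W <-> V): β-rule — branch into W, ~V  //  ~W, V.
                          branch 2.2.1.1.2.2.1 (add W, ~V):
                            ○ open, literals {V=0, W=1, X=1, Y=0, Z=0}.
                          branch 2.2.1.1.2.2.2 (add ~W, V):
                            × closes — contains both W and ~W.
              branch 2.2.1.2 (add Z):
                (V <-> Z): β-rule — branch into V, Z  //  ~V, ~Z.
                  branch 2.2.1.2.1 (add V, Z):
                    × closes — contains both V and ~V.
                  branch 2.2.1.2.2 (add ~V, ~Z):
                    × closes — contains both Z and ~Z.
          branch 2.2.2 (add ~~Z):
            (Y -> Z): β-rule — branch into ~Y  //  Z.
              branch 2.2.2.1 (add ~Y):
                (V <-> Z): β-rule — branch into V, Z  //  ~V, ~Z.
                  branch 2.2.2.1.1 (add V, Z):
                    ○ open, literals {V=1, X=1, Y=0, Z=1}.
                  branch 2.2.2.1.2 (add ~V, ~Z):
                    × closes — contains both Z and ~Z.
              branch 2.2.2.2 (add Z):
                (V <-> Z): β-rule — branch into V, Z  //  ~V, ~Z.
                  branch 2.2.2.2.1 (add V, Z):
                    ○ open, literals {V=1, X=1, Z=1}.
                  branch 2.2.2.2.2 (add ~V, ~Z):
                    × closes — contains both Z and ~Z.
14 branches closed, 8 open.
An open branch gives a countermodel: V=0, W=0, X=1, Z=0 (unmentioned atoms arbitrary); the premises hold there but the conclusion fails.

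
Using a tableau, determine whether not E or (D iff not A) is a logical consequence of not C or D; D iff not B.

No

Initial set: {(not C or D); (D iff not B); not (not E or (D iff not A))}.
not (not E or (D iff not A)): α-rule — add not not E, not (D iff not A).
(not C or D): β-rule — branch into not C  //  D.
  branch 1 (add not C):
    (D iff not B): β-rule — branch into D, not B  //  not D, not not B.
      branch 1.1 (add D, not B):
        not (D iff not A): β-rule — branch into D, not not A  //  not D, not A.
          branch 1.1.1 (add D, not not A):
            ○ open, literals {A=true, B=false, C=false, D=true, E=true}.
          branch 1.1.2 (add not D, not A):
            × closes — contains both D and not D.
      branch 1.2 (add not D, not not B):
        not (D iff not A): β-rule — branch into D, not not A  //  not D, not A.
          branch 1.2.1 (add D, not not A):
            × closes — contains both D and not D.
          branch 1.2.2 (add not D, not A):
            ○ open, literals {A=false, B=true, C=false, D=false, E=true}.
  branch 2 (add D):
    (D iff not B): β-rule — branch into D, not B  //  not D, not not B.
      branch 2.1 (add D, not B):
        not (D iff not A): β-rule — branch into D, not not A  //  not D, not A.
          branch 2.1.1 (add D, not not A):
            ○ open, literals {A=true, B=false, D=true, E=true}.
          branch 2.1.2 (add not D, not A):
            × closes — contains both D and not D.
      branch 2.2 (add not D, not not B):
        × closes — contains both D and not D.
4 branches closed, 3 open.
An open branch gives a countermodel: A=true, B=false, C=false, D=true, E=true (unmentioned atoms arbitrary); the premises hold there but the conclusion fails.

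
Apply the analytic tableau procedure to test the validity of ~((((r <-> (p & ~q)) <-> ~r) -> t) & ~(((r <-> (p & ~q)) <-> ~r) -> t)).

Assume the negation and expand:
Initial set: {~~((((r <-> (p & ~q)) <-> ~r) -> t) & ~(((r <-> (p & ~q)) <-> ~r) -> t))}.
~~((((r <-> (p & ~q)) <-> ~r) -> t) & ~(((r <-> (p & ~q)) <-> ~r) -> t)): α-rule — add (((r <-> (p & ~q)) <-> ~r) -> t), ~(((r <-> (p & ~q)) <-> ~r) -> t).
~(((r <-> (p & ~q)) <-> ~r) -> t): α-rule — add ((r <-> (p & ~q)) <-> ~r), ~t.
(((r <-> (p & ~q)) <-> ~r) -> t): β-rule — branch into ~((r <-> (p & ~q)) <-> ~r)  //  t.
  branch 1 (add ~((r <-> (p & ~q)) <-> ~r)):
    ((r <-> (p & ~q)) <-> ~r): β-rule — branch into (r <-> (p & ~q)), ~r  //  ~(r <-> (p & ~q)), ~~r.
      branch 1.1 (add (r <-> (p & ~q)), ~r):
        ~((r <-> (p & ~q)) <-> ~r): β-rule — branch into (r <-> (p & ~q)), ~~r  //  ~(r <-> (p & ~q)), ~r.
          branch 1.1.1 (add (r <-> (p & ~q)), ~~r):
            × closes — contains both r and ~r.
          branch 1.1.2 (add ~(r <-> (p & ~q)), ~r):
            (r <-> (p & ~q)): β-rule — branch into r, (p & ~q)  //  ~r, ~(p & ~q).
              branch 1.1.2.1 (add r, (p & ~q)):
                × closes — contains both r and ~r.
              branch 1.1.2.2 (add ~r, ~(p & ~q)):
                ~(r <-> (p & ~q)): β-rule — branch into r, ~(p & ~q)  //  ~r, (p & ~q).
                  branch 1.1.2.2.1 (add r, ~(p & ~q)):
                    × closes — contains both r and ~r.
                  branch 1.1.2.2.2 (add ~r, (p & ~q)):
                    (p & ~q): α-rule — add p, ~q.
                    ~(p & ~q): β-rule — branch into ~p  //  ~~q.
                      branch 1.1.2.2.2.1 (add ~p):
                        × closes — contains both p and ~p.
                      branch 1.1.2.2.2.2 (add ~~q):
                        × closes — contains both q and ~q.
      branch 1.2 (add ~(r <-> (p & ~q)), ~~r):
        ~((r <-> (p & ~q)) <-> ~r): β-rule — branch into (r <-> (p & ~q)), ~~r  //  ~(r <-> (p & ~q)), ~r.
          branch 1.2.1 (add (r <-> (p & ~q)), ~~r):
            ~(r <-> (p & ~q)): β-rule — branch into r, ~(p & ~q)  //  ~r, (p & ~q).
              branch 1.2.1.1 (add r, ~(p & ~q)):
                (r <-> (p & ~q)): β-rule — branch into r, (p & ~q)  //  ~r, ~(p & ~q).
                  branch 1.2.1.1.1 (add r, (p & ~q)):
                    (p & ~q): α-rule — add p, ~q.
                    ~(p & ~q): β-rule — branch into ~p  //  ~~q.
                      branch 1.2.1.1.1.1 (add ~p):
                        × closes — contains both p and ~p.
                      branch 1.2.1.1.1.2 (add ~~q):
                        × closes — contains both q and ~q.
                  branch 1.2.1.1.2 (add ~r, ~(p & ~q)):
                    × closes — contains both r and ~r.
              branch 1.2.1.2 (add ~r, (p & ~q)):
                × closes — contains both r and ~r.
          branch 1.2.2 (add ~(r <-> (p & ~q)), ~r):
            × closes — contains both r and ~r.
  branch 2 (add t):
    × closes — contains both t and ~t.
All 11 branches close.
Every branch closed, so the negation is unsatisfiable and the formula is valid.

Valid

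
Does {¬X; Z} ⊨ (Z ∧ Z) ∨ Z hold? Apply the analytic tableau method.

Initial set: {¬X; Z; ¬((Z ∧ Z) ∨ Z)}.
¬((Z ∧ Z) ∨ Z): α-rule — add ¬(Z ∧ Z), ¬Z.
× closes — contains both Z and ¬Z.
All 1 branch closes.
Every branch closed, so the premises entail the conclusion.

Yes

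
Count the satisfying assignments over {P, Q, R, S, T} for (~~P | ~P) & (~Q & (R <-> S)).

Initial set: {((~~P | ~P) & (~Q & (R <-> S)))}.
((~~P | ~P) & (~Q & (R <-> S))): α-rule — add (~~P | ~P), (~Q & (R <-> S)).
(~Q & (R <-> S)): α-rule — add ~Q, (R <-> S).
(~~P | ~P): β-rule — branch into ~~P  //  ~P.
  branch 1 (add ~~P):
    ~~P: drop double negation, giving P.
    (R <-> S): β-rule — branch into R, S  //  ~R, ~S.
      branch 1.1 (add R, S):
        ○ open, literals {P=true, Q=false, R=true, S=true}.
      branch 1.2 (add ~R, ~S):
        ○ open, literals {P=true, Q=false, R=false, S=false}.
  branch 2 (add ~P):
    (R <-> S): β-rule — branch into R, S  //  ~R, ~S.
      branch 2.1 (add R, S):
        ○ open, literals {P=false, Q=false, R=true, S=true}.
      branch 2.2 (add ~R, ~S):
        ○ open, literals {P=false, Q=false, R=false, S=false}.
0 branches closed, 4 open.
Each open branch fixes some atoms; the unmentioned ones are free. Counting distinct full assignments: branch {P=true, Q=false, R=true, S=true} (T) contributes 2 new; branch {P=true, Q=false, R=false, S=false} (T) contributes 2 new; branch {P=false, Q=false, R=true, S=true} (T) contributes 2 new; branch {P=false, Q=false, R=false, S=false} (T) contributes 2 new. Total: 8.

8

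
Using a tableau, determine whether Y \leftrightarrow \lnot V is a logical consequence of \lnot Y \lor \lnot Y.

Initial set: {T (\lnot Y \lor \lnot Y); F (Y \leftrightarrow \lnot V)}.
T (\lnot Y \lor \lnot Y): β-rule — branch into T \lnot Y  //  T \lnot Y.
  branch 1 (add T \lnot Y):
    F (Y \leftrightarrow \lnot V): β-rule — branch into T Y, F \lnot V  //  F Y, T \lnot V.
      branch 1.1 (add T Y, F \lnot V):
        × closes — contains both Y and \lnot Y.
      branch 1.2 (add F Y, T \lnot V):
        ○ open, literals {V=0, Y=0}.
  branch 2 (add T \lnot Y):
    F (Y \leftrightarrow \lnot V): β-rule — branch into T Y, F \lnot V  //  F Y, T \lnot V.
      branch 2.1 (add T Y, F \lnot V):
        × closes — contains both Y and \lnot Y.
      branch 2.2 (add F Y, T \lnot V):
        ○ open, literals {V=0, Y=0}.
2 branches closed, 2 open.
An open branch gives a countermodel: V=0, Y=0 (unmentioned atoms arbitrary); the premises hold there but the conclusion fails.

No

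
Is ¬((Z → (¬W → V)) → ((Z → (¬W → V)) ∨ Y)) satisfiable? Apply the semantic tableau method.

Unsatisfiable

Initial set: {¬((Z → (¬W → V)) → ((Z → (¬W → V)) ∨ Y))}.
¬((Z → (¬W → V)) → ((Z → (¬W → V)) ∨ Y)): α-rule — add (Z → (¬W → V)), ¬((Z → (¬W → V)) ∨ Y).
¬((Z → (¬W → V)) ∨ Y): α-rule — add ¬(Z → (¬W → V)), ¬Y.
¬(Z → (¬W → V)): α-rule — add Z, ¬(¬W → V).
¬(¬W → V): α-rule — add ¬W, ¬V.
(Z → (¬W → V)): β-rule — branch into ¬Z  //  (¬W → V).
  branch 1 (add ¬Z):
    × closes — contains both Z and ¬Z.
  branch 2 (add (¬W → V)):
    (¬W → V): β-rule — branch into ¬¬W  //  V.
      branch 2.1 (add ¬¬W):
        × closes — contains both W and ¬W.
      branch 2.2 (add V):
        × closes — contains both V and ¬V.
All 3 branches close.
Every branch closed; the formula is unsatisfiable.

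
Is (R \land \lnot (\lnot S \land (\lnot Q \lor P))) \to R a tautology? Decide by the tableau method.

Assume the negation and expand:
Initial set: {\lnot ((R \land \lnot (\lnot S \land (\lnot Q \lor P))) \to R)}.
\lnot ((R \land \lnot (\lnot S \land (\lnot Q \lor P))) \to R): α-rule — add (R \land \lnot (\lnot S \land (\lnot Q \lor P))), \lnot R.
(R \land \lnot (\lnot S \land (\lnot Q \lor P))): α-rule — add R, \lnot (\lnot S \land (\lnot Q \lor P)).
× closes — contains both R and \lnot R.
All 1 branch closes.
Every branch closed, so the negation is unsatisfiable and the formula is valid.

Valid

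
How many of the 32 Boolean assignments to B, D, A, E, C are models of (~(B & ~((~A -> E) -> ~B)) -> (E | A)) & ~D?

Initial set: {((~(B & ~((~A -> E) -> ~B)) -> (E | A)) & ~D)}.
((~(B & ~((~A -> E) -> ~B)) -> (E | A)) & ~D): α-rule — add (~(B & ~((~A -> E) -> ~B)) -> (E | A)), ~D.
(~(B & ~((~A -> E) -> ~B)) -> (E | A)): β-rule — branch into ~~(B & ~((~A -> E) -> ~B))  //  (E | A).
  branch 1 (add ~~(B & ~((~A -> E) -> ~B))):
    ~~(B & ~((~A -> E) -> ~B)): α-rule — add B, ~((~A -> E) -> ~B).
    ~((~A -> E) -> ~B): α-rule — add (~A -> E), ~~B.
    (~A -> E): β-rule — branch into ~~A  //  E.
      branch 1.1 (add ~~A):
        ○ open, literals {A=true, B=true, D=false}.
      branch 1.2 (add E):
        ○ open, literals {B=true, D=false, E=true}.
  branch 2 (add (E | A)):
    (E | A): β-rule — branch into E  //  A.
      branch 2.1 (add E):
        ○ open, literals {D=false, E=true}.
      branch 2.2 (add A):
        ○ open, literals {A=true, D=false}.
0 branches closed, 4 open.
Each open branch fixes some atoms; the unmentioned ones are free. Counting distinct full assignments: branch {A=true, B=true, D=false} (E, C) contributes 4 new; branch {B=true, D=false, E=true} (A, C) contributes 2 new; branch {D=false, E=true} (B, A, C) contributes 4 new; branch {A=true, D=false} (B, E, C) contributes 2 new. Total: 12.

12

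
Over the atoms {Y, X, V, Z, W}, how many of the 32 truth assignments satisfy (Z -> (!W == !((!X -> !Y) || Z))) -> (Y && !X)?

14

Initial set: {((Z -> (!W == !((!X -> !Y) || Z))) -> (Y && !X))}.
((Z -> (!W == !((!X -> !Y) || Z))) -> (Y && !X)): β-rule — branch into !(Z -> (!W == !((!X -> !Y) || Z)))  //  (Y && !X).
  branch 1 (add !(Z -> (!W == !((!X -> !Y) || Z)))):
    !(Z -> (!W == !((!X -> !Y) || Z))): α-rule — add Z, !(!W == !((!X -> !Y) || Z)).
    !(!W == !((!X -> !Y) || Z)): β-rule — branch into !W, !!((!X -> !Y) || Z)  //  !!W, !((!X -> !Y) || Z).
      branch 1.1 (add !W, !!((!X -> !Y) || Z)):
        !!((!X -> !Y) || Z): β-rule — branch into (!X -> !Y)  //  Z.
          branch 1.1.1 (add (!X -> !Y)):
            (!X -> !Y): β-rule — branch into !!X  //  !Y.
              branch 1.1.1.1 (add !!X):
                ○ open, literals {W=0, X=1, Z=1}.
              branch 1.1.1.2 (add !Y):
                ○ open, literals {W=0, Y=0, Z=1}.
          branch 1.1.2 (add Z):
            ○ open, literals {W=0, Z=1}.
      branch 1.2 (add !!W, !((!X -> !Y) || Z)):
        !((!X -> !Y) || Z): α-rule — add !(!X -> !Y), !Z.
        × closes — contains both Z and !Z.
  branch 2 (add (Y && !X)):
    (Y && !X): α-rule — add Y, !X.
    ○ open, literals {X=0, Y=1}.
1 branch closed, 4 open.
Each open branch fixes some atoms; the unmentioned ones are free. Counting distinct full assignments: branch {W=0, X=1, Z=1} (Y, V) contributes 4 new; branch {W=0, Y=0, Z=1} (X, V) contributes 2 new; branch {W=0, Z=1} (Y, X, V) contributes 2 new; branch {X=0, Y=1} (V, Z, W) contributes 6 new. Total: 14.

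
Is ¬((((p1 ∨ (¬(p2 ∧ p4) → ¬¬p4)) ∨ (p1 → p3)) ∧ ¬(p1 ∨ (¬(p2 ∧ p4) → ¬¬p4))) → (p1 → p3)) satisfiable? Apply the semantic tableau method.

Unsatisfiable

Initial set: {¬((((p1 ∨ (¬(p2 ∧ p4) → ¬¬p4)) ∨ (p1 → p3)) ∧ ¬(p1 ∨ (¬(p2 ∧ p4) → ¬¬p4))) → (p1 → p3))}.
¬((((p1 ∨ (¬(p2 ∧ p4) → ¬¬p4)) ∨ (p1 → p3)) ∧ ¬(p1 ∨ (¬(p2 ∧ p4) → ¬¬p4))) → (p1 → p3)): α-rule — add (((p1 ∨ (¬(p2 ∧ p4) → ¬¬p4)) ∨ (p1 → p3)) ∧ ¬(p1 ∨ (¬(p2 ∧ p4) → ¬¬p4))), ¬(p1 → p3).
(((p1 ∨ (¬(p2 ∧ p4) → ¬¬p4)) ∨ (p1 → p3)) ∧ ¬(p1 ∨ (¬(p2 ∧ p4) → ¬¬p4))): α-rule — add ((p1 ∨ (¬(p2 ∧ p4) → ¬¬p4)) ∨ (p1 → p3)), ¬(p1 ∨ (¬(p2 ∧ p4) → ¬¬p4)).
¬(p1 → p3): α-rule — add p1, ¬p3.
¬(p1 ∨ (¬(p2 ∧ p4) → ¬¬p4)): α-rule — add ¬p1, ¬(¬(p2 ∧ p4) → ¬¬p4).
× closes — contains both p1 and ¬p1.
All 1 branch closes.
Every branch closed; the formula is unsatisfiable.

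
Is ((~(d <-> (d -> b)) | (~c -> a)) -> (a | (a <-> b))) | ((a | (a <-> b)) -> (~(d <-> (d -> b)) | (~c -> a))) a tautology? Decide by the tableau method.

Assume the negation and expand:
Initial set: {~(((~(d <-> (d -> b)) | (~c -> a)) -> (a | (a <-> b))) | ((a | (a <-> b)) -> (~(d <-> (d -> b)) | (~c -> a))))}.
~(((~(d <-> (d -> b)) | (~c -> a)) -> (a | (a <-> b))) | ((a | (a <-> b)) -> (~(d <-> (d -> b)) | (~c -> a)))): α-rule — add ~((~(d <-> (d -> b)) | (~c -> a)) -> (a | (a <-> b))), ~((a | (a <-> b)) -> (~(d <-> (d -> b)) | (~c -> a))).
~((~(d <-> (d -> b)) | (~c -> a)) -> (a | (a <-> b))): α-rule — add (~(d <-> (d -> b)) | (~c -> a)), ~(a | (a <-> b)).
~((a | (a <-> b)) -> (~(d <-> (d -> b)) | (~c -> a))): α-rule — add (a | (a <-> b)), ~(~(d <-> (d -> b)) | (~c -> a)).
~(a | (a <-> b)): α-rule — add ~a, ~(a <-> b).
~(~(d <-> (d -> b)) | (~c -> a)): α-rule — add ~~(d <-> (d -> b)), ~(~c -> a).
~(~c -> a): α-rule — add ~c, ~a.
(~(d <-> (d -> b)) | (~c -> a)): β-rule — branch into ~(d <-> (d -> b))  //  (~c -> a).
  branch 1 (add ~(d <-> (d -> b))):
    (a | (a <-> b)): β-rule — branch into a  //  (a <-> b).
      branch 1.1 (add a):
        × closes — contains both a and ~a.
      branch 1.2 (add (a <-> b)):
        ~(a <-> b): β-rule — branch into a, ~b  //  ~a, b.
          branch 1.2.1 (add a, ~b):
            × closes — contains both a and ~a.
          branch 1.2.2 (add ~a, b):
            ~~(d <-> (d -> b)): β-rule — branch into d, (d -> b)  //  ~d, ~(d -> b).
              branch 1.2.2.1 (add d, (d -> b)):
                ~(d <-> (d -> b)): β-rule — branch into d, ~(d -> b)  //  ~d, (d -> b).
                  branch 1.2.2.1.1 (add d, ~(d -> b)):
                    ~(d -> b): α-rule — add d, ~b.
                    × closes — contains both b and ~b.
                  branch 1.2.2.1.2 (add ~d, (d -> b)):
                    × closes — contains both d and ~d.
              branch 1.2.2.2 (add ~d, ~(d -> b)):
                ~(d -> b): α-rule — add d, ~b.
                × closes — contains both d and ~d.
  branch 2 (add (~c -> a)):
    (a | (a <-> b)): β-rule — branch into a  //  (a <-> b).
      branch 2.1 (add a):
        × closes — contains both a and ~a.
      branch 2.2 (add (a <-> b)):
        ~(a <-> b): β-rule — branch into a, ~b  //  ~a, b.
          branch 2.2.1 (add a, ~b):
            × closes — contains both a and ~a.
          branch 2.2.2 (add ~a, b):
            ~~(d <-> (d -> b)): β-rule — branch into d, (d -> b)  //  ~d, ~(d -> b).
              branch 2.2.2.1 (add d, (d -> b)):
                (~c -> a): β-rule — branch into ~~c  //  a.
                  branch 2.2.2.1.1 (add ~~c):
                    × closes — contains both c and ~c.
                  branch 2.2.2.1.2 (add a):
                    × closes — contains both a and ~a.
              branch 2.2.2.2 (add ~d, ~(d -> b)):
                ~(d -> b): α-rule — add d, ~b.
                × closes — contains both d and ~d.
All 10 branches close.
Every branch closed, so the negation is unsatisfiable and the formula is valid.

Valid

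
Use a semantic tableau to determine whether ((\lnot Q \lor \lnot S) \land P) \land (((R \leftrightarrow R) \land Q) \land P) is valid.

Assume the negation and expand:
Initial set: {\lnot (((\lnot Q \lor \lnot S) \land P) \land (((R \leftrightarrow R) \land Q) \land P))}.
\lnot (((\lnot Q \lor \lnot S) \land P) \land (((R \leftrightarrow R) \land Q) \land P)): β-rule — branch into \lnot ((\lnot Q \lor \lnot S) \land P)  //  \lnot (((R \leftrightarrow R) \land Q) \land P).
  branch 1 (add \lnot ((\lnot Q \lor \lnot S) \land P)):
    \lnot ((\lnot Q \lor \lnot S) \land P): β-rule — branch into \lnot (\lnot Q \lor \lnot S)  //  \lnot P.
      branch 1.1 (add \lnot (\lnot Q \lor \lnot S)):
        \lnot (\lnot Q \lor \lnot S): α-rule — add \lnot \lnot Q, \lnot \lnot S.
        ○ open, literals {Q=1, S=1}.
      branch 1.2 (add \lnot P):
        ○ open, literals {P=0}.
  branch 2 (add \lnot (((R \leftrightarrow R) \land Q) \land P)):
    \lnot (((R \leftrightarrow R) \land Q) \land P): β-rule — branch into \lnot ((R \leftrightarrow R) \land Q)  //  \lnot P.
      branch 2.1 (add \lnot ((R \leftrightarrow R) \land Q)):
        \lnot ((R \leftrightarrow R) \land Q): β-rule — branch into \lnot (R \leftrightarrow R)  //  \lnot Q.
          branch 2.1.1 (add \lnot (R \leftrightarrow R)):
            \lnot (R \leftrightarrow R): β-rule — branch into R, \lnot R  //  \lnot R, R.
              branch 2.1.1.1 (add R, \lnot R):
                × closes — contains both R and \lnot R.
              branch 2.1.1.2 (add \lnot R, R):
                × closes — contains both R and \lnot R.
          branch 2.1.2 (add \lnot Q):
            ○ open, literals {Q=0}.
      branch 2.2 (add \lnot P):
        ○ open, literals {P=0}.
2 branches closed, 4 open.
An open branch gives a countermodel: Q=1, S=1 (unmentioned atoms arbitrary); under it the original formula is false.

Not valid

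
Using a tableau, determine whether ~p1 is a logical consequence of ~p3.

Initial set: {~p3; ~~p1}.
○ open, literals {p1=1, p3=0}.
0 branches closed, 1 open.
An open branch gives a countermodel: p1=1, p3=0 (unmentioned atoms arbitrary); the premises hold there but the conclusion fails.

No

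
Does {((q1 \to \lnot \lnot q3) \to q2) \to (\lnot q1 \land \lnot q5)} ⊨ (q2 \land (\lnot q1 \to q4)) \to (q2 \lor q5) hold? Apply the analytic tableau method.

Yes

Initial set: {(((q1 \to \lnot \lnot q3) \to q2) \to (\lnot q1 \land \lnot q5)); \lnot ((q2 \land (\lnot q1 \to q4)) \to (q2 \lor q5))}.
\lnot ((q2 \land (\lnot q1 \to q4)) \to (q2 \lor q5)): α-rule — add (q2 \land (\lnot q1 \to q4)), \lnot (q2 \lor q5).
(q2 \land (\lnot q1 \to q4)): α-rule — add q2, (\lnot q1 \to q4).
\lnot (q2 \lor q5): α-rule — add \lnot q2, \lnot q5.
× closes — contains both q2 and \lnot q2.
All 1 branch closes.
Every branch closed, so the premises entail the conclusion.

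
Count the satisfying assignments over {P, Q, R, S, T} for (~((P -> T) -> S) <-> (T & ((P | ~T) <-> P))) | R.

Initial set: {((~((P -> T) -> S) <-> (T & ((P | ~T) <-> P))) | R)}.
((~((P -> T) -> S) <-> (T & ((P | ~T) <-> P))) | R): β-rule — branch into (~((P -> T) -> S) <-> (T & ((P | ~T) <-> P)))  //  R.
  branch 1 (add (~((P -> T) -> S) <-> (T & ((P | ~T) <-> P)))):
    (~((P -> T) -> S) <-> (T & ((P | ~T) <-> P))): β-rule — branch into ~((P -> T) -> S), (T & ((P | ~T) <-> P))  //  ~~((P -> T) -> S), ~(T & ((P | ~T) <-> P)).
      branch 1.1 (add ~((P -> T) -> S), (T & ((P | ~T) <-> P))):
        ~((P -> T) -> S): α-rule — add (P -> T), ~S.
        (T & ((P | ~T) <-> P)): α-rule — add T, ((P | ~T) <-> P).
        (P -> T): β-rule — branch into ~P  //  T.
          branch 1.1.1 (add ~P):
            ((P | ~T) <-> P): β-rule — branch into (P | ~T), P  //  ~(P | ~T), ~P.
              branch 1.1.1.1 (add (P | ~T), P):
                × closes — contains both P and ~P.
              branch 1.1.1.2 (add ~(P | ~T), ~P):
                ~(P | ~T): α-rule — add ~P, ~~T.
                ○ open, literals {P=F, S=F, T=T}.
          branch 1.1.2 (add T):
            ((P | ~T) <-> P): β-rule — branch into (P | ~T), P  //  ~(P | ~T), ~P.
              branch 1.1.2.1 (add (P | ~T), P):
                (P | ~T): β-rule — branch into P  //  ~T.
                  branch 1.1.2.1.1 (add P):
                    ○ open, literals {P=T, S=F, T=T}.
                  branch 1.1.2.1.2 (add ~T):
                    × closes — contains both T and ~T.
              branch 1.1.2.2 (add ~(P | ~T), ~P):
                ~(P | ~T): α-rule — add ~P, ~~T.
                ○ open, literals {P=F, S=F, T=T}.
      branch 1.2 (add ~~((P -> T) -> S), ~(T & ((P | ~T) <-> P))):
        ~~((P -> T) -> S): β-rule — branch into ~(P -> T)  //  S.
          branch 1.2.1 (add ~(P -> T)):
            ~(P -> T): α-rule — add P, ~T.
            ~(T & ((P | ~T) <-> P)): β-rule — branch into ~T  //  ~((P | ~T) <-> P).
              branch 1.2.1.1 (add ~T):
                ○ open, literals {P=T, T=F}.
              branch 1.2.1.2 (add ~((P | ~T) <-> P)):
                ~((P | ~T) <-> P): β-rule — branch into (P | ~T), ~P  //  ~(P | ~T), P.
                  branch 1.2.1.2.1 (add (P | ~T), ~P):
                    × closes — contains both P and ~P.
                  branch 1.2.1.2.2 (add ~(P | ~T), P):
                    ~(P | ~T): α-rule — add ~P, ~~T.
                    × closes — contains both P and ~P.
          branch 1.2.2 (add S):
            ~(T & ((P | ~T) <-> P)): β-rule — branch into ~T  //  ~((P | ~T) <-> P).
              branch 1.2.2.1 (add ~T):
                ○ open, literals {S=T, T=F}.
              branch 1.2.2.2 (add ~((P | ~T) <-> P)):
                ~((P | ~T) <-> P): β-rule — branch into (P | ~T), ~P  //  ~(P | ~T), P.
                  branch 1.2.2.2.1 (add (P | ~T), ~P):
                    (P | ~T): β-rule — branch into P  //  ~T.
                      branch 1.2.2.2.1.1 (add P):
                        × closes — contains both P and ~P.
                      branch 1.2.2.2.1.2 (add ~T):
                        ○ open, literals {P=F, S=T, T=F}.
                  branch 1.2.2.2.2 (add ~(P | ~T), P):
                    ~(P | ~T): α-rule — add ~P, ~~T.
                    × closes — contains both P and ~P.
  branch 2 (add R):
    ○ open, literals {R=T}.
6 branches closed, 7 open.
Each open branch fixes some atoms; the unmentioned ones are free. Counting distinct full assignments: branch {P=F, S=F, T=T} (Q, R) contributes 4 new; branch {P=T, S=F, T=T} (Q, R) contributes 4 new; branch {P=F, S=F, T=T} (Q, R) contributes 0 new; branch {P=T, T=F} (Q, R, S) contributes 8 new; branch {S=T, T=F} (P, Q, R) contributes 4 new; branch {P=F, S=T, T=F} (Q, R) contributes 0 new; branch {R=T} (P, Q, S, T) contributes 6 new. Total: 26.

26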